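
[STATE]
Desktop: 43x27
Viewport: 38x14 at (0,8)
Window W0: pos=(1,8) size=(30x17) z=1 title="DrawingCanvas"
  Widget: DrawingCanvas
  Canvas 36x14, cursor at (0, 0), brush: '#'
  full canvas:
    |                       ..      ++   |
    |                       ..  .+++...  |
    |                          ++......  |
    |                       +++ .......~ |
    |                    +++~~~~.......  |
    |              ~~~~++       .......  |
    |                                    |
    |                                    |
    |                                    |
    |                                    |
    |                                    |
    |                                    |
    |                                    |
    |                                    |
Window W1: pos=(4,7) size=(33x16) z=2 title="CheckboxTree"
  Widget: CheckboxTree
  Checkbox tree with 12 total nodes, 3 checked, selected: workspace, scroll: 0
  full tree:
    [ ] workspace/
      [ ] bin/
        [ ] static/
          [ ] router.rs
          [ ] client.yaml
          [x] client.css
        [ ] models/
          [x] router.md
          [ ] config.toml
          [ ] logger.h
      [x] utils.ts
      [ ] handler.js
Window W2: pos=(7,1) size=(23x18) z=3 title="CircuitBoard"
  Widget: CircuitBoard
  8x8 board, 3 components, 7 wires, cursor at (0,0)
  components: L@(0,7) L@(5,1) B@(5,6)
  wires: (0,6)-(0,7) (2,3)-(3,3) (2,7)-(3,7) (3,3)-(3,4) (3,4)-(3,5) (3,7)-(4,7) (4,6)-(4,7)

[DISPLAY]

 ┏━━┃ C┃                     ┃      ┃ 
 ┃ D┠──┃2               ·    ┃──────┨ 
 ┠──┃>[┃                │    ┃      ┃ 
 ┃+ ┃  ┃3               · ─ ·┃      ┃ 
 ┃  ┃  ┃                     ┃      ┃ 
 ┃  ┃  ┃4                    ┃      ┃ 
 ┃  ┃  ┃                     ┃      ┃ 
 ┃  ┃  ┃5       L            ┃      ┃ 
 ┃  ┃  ┃                     ┃      ┃ 
 ┃  ┃  ┃6                    ┃      ┃ 
 ┃  ┃  ┗━━━━━━━━━━━━━━━━━━━━━┛      ┃ 
 ┃  ┃       [ ] logger.h            ┃ 
 ┃  ┃   [x] utils.ts                ┃ 
 ┃  ┃   [ ] handler.js              ┃ 


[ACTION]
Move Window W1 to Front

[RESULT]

 ┏━━┃ CheckboxTree                  ┃ 
 ┃ D┠───────────────────────────────┨ 
 ┠──┃>[-] workspace/                ┃ 
 ┃+ ┃   [-] bin/                    ┃ 
 ┃  ┃     [-] static/               ┃ 
 ┃  ┃       [ ] router.rs           ┃ 
 ┃  ┃       [ ] client.yaml         ┃ 
 ┃  ┃       [x] client.css          ┃ 
 ┃  ┃     [-] models/               ┃ 
 ┃  ┃       [x] router.md           ┃ 
 ┃  ┃       [ ] config.toml         ┃ 
 ┃  ┃       [ ] logger.h            ┃ 
 ┃  ┃   [x] utils.ts                ┃ 
 ┃  ┃   [ ] handler.js              ┃ 


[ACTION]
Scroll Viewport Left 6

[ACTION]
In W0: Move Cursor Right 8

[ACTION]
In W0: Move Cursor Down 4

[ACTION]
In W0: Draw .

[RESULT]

 ┏━━┃ CheckboxTree                  ┃ 
 ┃ D┠───────────────────────────────┨ 
 ┠──┃>[-] workspace/                ┃ 
 ┃  ┃   [-] bin/                    ┃ 
 ┃  ┃     [-] static/               ┃ 
 ┃  ┃       [ ] router.rs           ┃ 
 ┃  ┃       [ ] client.yaml         ┃ 
 ┃  ┃       [x] client.css          ┃ 
 ┃  ┃     [-] models/               ┃ 
 ┃  ┃       [x] router.md           ┃ 
 ┃  ┃       [ ] config.toml         ┃ 
 ┃  ┃       [ ] logger.h            ┃ 
 ┃  ┃   [x] utils.ts                ┃ 
 ┃  ┃   [ ] handler.js              ┃ 


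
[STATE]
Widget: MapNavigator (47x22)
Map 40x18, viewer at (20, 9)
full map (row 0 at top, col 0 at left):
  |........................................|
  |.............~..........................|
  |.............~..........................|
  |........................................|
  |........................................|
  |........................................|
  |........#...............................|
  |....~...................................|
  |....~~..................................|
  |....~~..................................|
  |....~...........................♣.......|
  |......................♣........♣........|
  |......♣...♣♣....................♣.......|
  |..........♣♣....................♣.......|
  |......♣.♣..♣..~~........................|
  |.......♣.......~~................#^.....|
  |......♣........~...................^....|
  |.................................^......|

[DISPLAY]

                                               
                                               
   ........................................    
   .............~..........................    
   .............~..........................    
   ........................................    
   ........................................    
   ........................................    
   ........#...............................    
   ....~...................................    
   ....~~..................................    
   ....~~..............@...................    
   ....~...........................♣.......    
   ......................♣........♣........    
   ......♣...♣♣....................♣.......    
   ..........♣♣....................♣.......    
   ......♣.♣..♣..~~........................    
   .......♣.......~~................#^.....    
   ......♣........~...................^....    
   .................................^......    
                                               
                                               


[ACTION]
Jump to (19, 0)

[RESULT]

                                               
                                               
                                               
                                               
                                               
                                               
                                               
                                               
                                               
                                               
                                               
    ...................@....................   
    .............~..........................   
    .............~..........................   
    ........................................   
    ........................................   
    ........................................   
    ........#...............................   
    ....~...................................   
    ....~~..................................   
    ....~~..................................   
    ....~...........................♣.......   


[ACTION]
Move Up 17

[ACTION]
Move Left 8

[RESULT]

                                               
                                               
                                               
                                               
                                               
                                               
                                               
                                               
                                               
                                               
                                               
            ...........@.......................
            .............~.....................
            .............~.....................
            ...................................
            ...................................
            ...................................
            ........#..........................
            ....~..............................
            ....~~.............................
            ....~~.............................
            ....~...........................♣..


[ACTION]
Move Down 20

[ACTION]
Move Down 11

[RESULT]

            ........#..........................
            ....~..............................
            ....~~.............................
            ....~~.............................
            ....~...........................♣..
            ......................♣........♣...
            ......♣...♣♣....................♣..
            ..........♣♣....................♣..
            ......♣.♣..♣..~~...................
            .......♣.......~~................#^
            ......♣........~...................
            ...........@.....................^.
                                               
                                               
                                               
                                               
                                               
                                               
                                               
                                               
                                               
                                               


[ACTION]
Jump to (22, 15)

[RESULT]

 ........................................      
 ........................................      
 ........#...............................      
 ....~...................................      
 ....~~..................................      
 ....~~..................................      
 ....~...........................♣.......      
 ......................♣........♣........      
 ......♣...♣♣....................♣.......      
 ..........♣♣....................♣.......      
 ......♣.♣..♣..~~........................      
 .......♣.......~~.....@..........#^.....      
 ......♣........~...................^....      
 .................................^......      
                                               
                                               
                                               
                                               
                                               
                                               
                                               
                                               


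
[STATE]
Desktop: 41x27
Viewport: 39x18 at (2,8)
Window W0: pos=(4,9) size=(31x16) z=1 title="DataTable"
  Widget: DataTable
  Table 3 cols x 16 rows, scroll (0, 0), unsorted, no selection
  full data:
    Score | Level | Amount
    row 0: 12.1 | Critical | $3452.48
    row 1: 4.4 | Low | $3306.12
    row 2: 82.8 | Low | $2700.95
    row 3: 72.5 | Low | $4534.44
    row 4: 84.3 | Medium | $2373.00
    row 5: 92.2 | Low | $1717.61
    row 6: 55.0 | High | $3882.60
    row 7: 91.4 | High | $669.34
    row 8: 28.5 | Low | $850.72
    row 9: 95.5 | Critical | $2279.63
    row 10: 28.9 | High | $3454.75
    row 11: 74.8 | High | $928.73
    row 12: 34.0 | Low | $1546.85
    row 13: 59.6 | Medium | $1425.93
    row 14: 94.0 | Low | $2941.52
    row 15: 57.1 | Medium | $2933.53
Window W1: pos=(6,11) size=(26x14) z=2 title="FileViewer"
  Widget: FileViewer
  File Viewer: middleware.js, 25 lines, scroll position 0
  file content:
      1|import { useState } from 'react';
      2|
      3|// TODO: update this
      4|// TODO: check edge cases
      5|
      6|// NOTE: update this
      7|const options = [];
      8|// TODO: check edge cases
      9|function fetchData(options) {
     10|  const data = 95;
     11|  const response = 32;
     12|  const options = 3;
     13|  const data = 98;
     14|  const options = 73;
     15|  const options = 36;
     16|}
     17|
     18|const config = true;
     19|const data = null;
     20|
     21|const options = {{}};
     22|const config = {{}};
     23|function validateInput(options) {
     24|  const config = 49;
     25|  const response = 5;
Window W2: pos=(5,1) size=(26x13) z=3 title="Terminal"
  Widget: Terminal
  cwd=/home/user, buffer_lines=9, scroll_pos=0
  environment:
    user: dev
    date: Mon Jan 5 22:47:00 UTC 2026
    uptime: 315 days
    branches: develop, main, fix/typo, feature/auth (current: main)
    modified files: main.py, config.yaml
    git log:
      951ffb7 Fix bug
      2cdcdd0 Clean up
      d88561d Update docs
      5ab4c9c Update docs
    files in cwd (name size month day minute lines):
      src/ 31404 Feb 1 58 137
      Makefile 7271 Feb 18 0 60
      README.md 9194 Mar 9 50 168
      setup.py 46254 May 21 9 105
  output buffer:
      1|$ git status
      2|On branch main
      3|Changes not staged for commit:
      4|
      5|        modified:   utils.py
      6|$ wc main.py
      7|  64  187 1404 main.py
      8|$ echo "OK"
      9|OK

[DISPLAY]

   ┃        modified:   util┃          
  ┏┃$ wc main.py            ┃━━━┓      
  ┃┃  64  187 1404 main.py  ┃   ┃      
  ┠┃$ echo "OK"             ┃┓──┨      
  ┃┃OK                      ┃┃  ┃      
  ┃┗━━━━━━━━━━━━━━━━━━━━━━━━┛┨  ┃      
  ┃1┃import { useState } fro▲┃  ┃      
  ┃4┃                       █┃  ┃      
  ┃8┃// TODO: update this   ░┃  ┃      
  ┃7┃// TODO: check edge cas░┃  ┃      
  ┃8┃                       ░┃  ┃      
  ┃9┃// NOTE: update this   ░┃  ┃      
  ┃5┃const options = [];    ░┃  ┃      
  ┃9┃// TODO: check edge cas░┃  ┃      
  ┃2┃function fetchData(opti░┃  ┃      
  ┃9┃  const data = 95;     ▼┃  ┃      
  ┗━┗━━━━━━━━━━━━━━━━━━━━━━━━┛━━┛      
                                       


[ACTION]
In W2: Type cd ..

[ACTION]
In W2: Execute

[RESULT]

   ┃$ echo "OK"             ┃          
  ┏┃OK                      ┃━━━┓      
  ┃┃$ cd ..                 ┃   ┃      
  ┠┃                        ┃┓──┨      
  ┃┃$ █                     ┃┃  ┃      
  ┃┗━━━━━━━━━━━━━━━━━━━━━━━━┛┨  ┃      
  ┃1┃import { useState } fro▲┃  ┃      
  ┃4┃                       █┃  ┃      
  ┃8┃// TODO: update this   ░┃  ┃      
  ┃7┃// TODO: check edge cas░┃  ┃      
  ┃8┃                       ░┃  ┃      
  ┃9┃// NOTE: update this   ░┃  ┃      
  ┃5┃const options = [];    ░┃  ┃      
  ┃9┃// TODO: check edge cas░┃  ┃      
  ┃2┃function fetchData(opti░┃  ┃      
  ┃9┃  const data = 95;     ▼┃  ┃      
  ┗━┗━━━━━━━━━━━━━━━━━━━━━━━━┛━━┛      
                                       


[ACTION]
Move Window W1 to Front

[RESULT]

   ┃$ echo "OK"             ┃          
  ┏┃OK                      ┃━━━┓      
  ┃┃$ cd ..                 ┃   ┃      
  ┠┃┏━━━━━━━━━━━━━━━━━━━━━━━━┓──┨      
  ┃┃┃ FileViewer             ┃  ┃      
  ┃┗┠────────────────────────┨  ┃      
  ┃1┃import { useState } fro▲┃  ┃      
  ┃4┃                       █┃  ┃      
  ┃8┃// TODO: update this   ░┃  ┃      
  ┃7┃// TODO: check edge cas░┃  ┃      
  ┃8┃                       ░┃  ┃      
  ┃9┃// NOTE: update this   ░┃  ┃      
  ┃5┃const options = [];    ░┃  ┃      
  ┃9┃// TODO: check edge cas░┃  ┃      
  ┃2┃function fetchData(opti░┃  ┃      
  ┃9┃  const data = 95;     ▼┃  ┃      
  ┗━┗━━━━━━━━━━━━━━━━━━━━━━━━┛━━┛      
                                       


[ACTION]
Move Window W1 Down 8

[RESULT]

   ┃$ echo "OK"             ┃          
  ┏┃OK                      ┃━━━┓      
  ┃┃$ cd ..                 ┃   ┃      
  ┠┃                        ┃───┨      
  ┃┃$ █                     ┃   ┃      
  ┃┗┏━━━━━━━━━━━━━━━━━━━━━━━━┓  ┃      
  ┃1┃ FileViewer             ┃  ┃      
  ┃4┠────────────────────────┨  ┃      
  ┃8┃import { useState } fro▲┃  ┃      
  ┃7┃                       █┃  ┃      
  ┃8┃// TODO: update this   ░┃  ┃      
  ┃9┃// TODO: check edge cas░┃  ┃      
  ┃5┃                       ░┃  ┃      
  ┃9┃// NOTE: update this   ░┃  ┃      
  ┃2┃const options = [];    ░┃  ┃      
  ┃9┃// TODO: check edge cas░┃  ┃      
  ┗━┃function fetchData(opti░┃━━┛      
    ┃  const data = 95;     ▼┃         


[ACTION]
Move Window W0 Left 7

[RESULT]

   ┃$ echo "OK"             ┃          
━━━┃OK                      ┃          
Dat┃$ cd ..                 ┃          
───┃                        ┃          
cor┃$ █                     ┃          
───┗┏━━━━━━━━━━━━━━━━━━━━━━━━┓         
2.1 ┃ FileViewer             ┃         
.4  ┠────────────────────────┨         
2.8 ┃import { useState } fro▲┃         
2.5 ┃                       █┃         
4.3 ┃// TODO: update this   ░┃         
2.2 ┃// TODO: check edge cas░┃         
5.0 ┃                       ░┃         
1.4 ┃// NOTE: update this   ░┃         
8.5 ┃const options = [];    ░┃         
5.5 ┃// TODO: check edge cas░┃         
━━━━┃function fetchData(opti░┃         
    ┃  const data = 95;     ▼┃         


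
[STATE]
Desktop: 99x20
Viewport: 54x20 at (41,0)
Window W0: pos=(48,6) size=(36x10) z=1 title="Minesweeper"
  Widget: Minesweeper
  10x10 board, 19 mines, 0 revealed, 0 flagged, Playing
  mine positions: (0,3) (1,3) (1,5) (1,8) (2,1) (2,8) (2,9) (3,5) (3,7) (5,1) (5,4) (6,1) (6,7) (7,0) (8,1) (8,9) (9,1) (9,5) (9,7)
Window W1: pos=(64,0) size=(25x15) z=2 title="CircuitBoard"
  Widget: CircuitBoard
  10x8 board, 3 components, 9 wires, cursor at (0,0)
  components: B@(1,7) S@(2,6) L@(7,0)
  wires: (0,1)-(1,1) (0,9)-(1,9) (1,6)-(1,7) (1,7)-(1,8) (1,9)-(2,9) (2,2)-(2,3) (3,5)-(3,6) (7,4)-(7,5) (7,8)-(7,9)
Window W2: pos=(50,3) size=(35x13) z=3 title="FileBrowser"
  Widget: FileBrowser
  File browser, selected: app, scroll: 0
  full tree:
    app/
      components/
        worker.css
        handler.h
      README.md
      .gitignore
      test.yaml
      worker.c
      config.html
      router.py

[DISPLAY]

                       ┏━━━━━━━━━━━━━━━━━━━━━━━┓      
                       ┃ CircuitBoard          ┃      
                       ┠───────────────────────┨      
         ┏━━━━━━━━━━━━━━━━━━━━━━━━━━━━━━━━━┓ 9 ┃      
         ┃ FileBrowser                     ┃   ┃      
         ┠─────────────────────────────────┨   ┃      
       ┏━┃> [-] app/                       ┃   ┃      
       ┃ ┃    [+] components/              ┃   ┃      
       ┠─┃    README.md                    ┃   ┃      
       ┃■┃    .gitignore                   ┃   ┃      
       ┃■┃    test.yaml                    ┃   ┃      
       ┃■┃    worker.c                     ┃   ┃      
       ┃■┃    config.html                  ┃   ┃      
       ┃■┃    router.py                    ┃   ┃      
       ┃■┃                                 ┃━━━┛      
       ┗━┗━━━━━━━━━━━━━━━━━━━━━━━━━━━━━━━━━┛          
                                                      
                                                      
                                                      
                                                      


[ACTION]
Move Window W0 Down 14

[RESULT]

                       ┏━━━━━━━━━━━━━━━━━━━━━━━┓      
                       ┃ CircuitBoard          ┃      
                       ┠───────────────────────┨      
         ┏━━━━━━━━━━━━━━━━━━━━━━━━━━━━━━━━━┓ 9 ┃      
         ┃ FileBrowser                     ┃   ┃      
         ┠─────────────────────────────────┨   ┃      
         ┃> [-] app/                       ┃   ┃      
         ┃    [+] components/              ┃   ┃      
         ┃    README.md                    ┃   ┃      
         ┃    .gitignore                   ┃   ┃      
       ┏━┃    test.yaml                    ┃   ┃      
       ┃ ┃    worker.c                     ┃   ┃      
       ┠─┃    config.html                  ┃   ┃      
       ┃■┃    router.py                    ┃   ┃      
       ┃■┃                                 ┃━━━┛      
       ┃■┗━━━━━━━━━━━━━━━━━━━━━━━━━━━━━━━━━┛          
       ┃■■■■■■■■■■                        ┃           
       ┃■■■■■■■■■■                        ┃           
       ┃■■■■■■■■■■                        ┃           
       ┗━━━━━━━━━━━━━━━━━━━━━━━━━━━━━━━━━━┛           


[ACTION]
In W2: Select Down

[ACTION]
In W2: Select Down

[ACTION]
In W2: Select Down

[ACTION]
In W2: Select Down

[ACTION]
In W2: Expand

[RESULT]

                       ┏━━━━━━━━━━━━━━━━━━━━━━━┓      
                       ┃ CircuitBoard          ┃      
                       ┠───────────────────────┨      
         ┏━━━━━━━━━━━━━━━━━━━━━━━━━━━━━━━━━┓ 9 ┃      
         ┃ FileBrowser                     ┃   ┃      
         ┠─────────────────────────────────┨   ┃      
         ┃  [-] app/                       ┃   ┃      
         ┃    [+] components/              ┃   ┃      
         ┃    README.md                    ┃   ┃      
         ┃    .gitignore                   ┃   ┃      
       ┏━┃  > test.yaml                    ┃   ┃      
       ┃ ┃    worker.c                     ┃   ┃      
       ┠─┃    config.html                  ┃   ┃      
       ┃■┃    router.py                    ┃   ┃      
       ┃■┃                                 ┃━━━┛      
       ┃■┗━━━━━━━━━━━━━━━━━━━━━━━━━━━━━━━━━┛          
       ┃■■■■■■■■■■                        ┃           
       ┃■■■■■■■■■■                        ┃           
       ┃■■■■■■■■■■                        ┃           
       ┗━━━━━━━━━━━━━━━━━━━━━━━━━━━━━━━━━━┛           


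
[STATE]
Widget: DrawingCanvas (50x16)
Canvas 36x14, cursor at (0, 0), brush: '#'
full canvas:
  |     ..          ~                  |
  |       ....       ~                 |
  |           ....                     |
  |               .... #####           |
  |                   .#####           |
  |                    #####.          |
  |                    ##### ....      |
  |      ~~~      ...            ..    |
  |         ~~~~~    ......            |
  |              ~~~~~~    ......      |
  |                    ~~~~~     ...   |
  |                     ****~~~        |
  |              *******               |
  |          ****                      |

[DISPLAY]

+    ..          ~                                
       ....       ~                               
           ....                                   
               .... #####                         
                   .#####                         
                    #####.                        
                    ##### ....                    
      ~~~      ...            ..                  
         ~~~~~    ......                          
              ~~~~~~    ......                    
                    ~~~~~     ...                 
                     ****~~~                      
              *******                             
          ****                                    
                                                  
                                                  


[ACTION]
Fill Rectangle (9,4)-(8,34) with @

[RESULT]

+    ..          ~                                
       ....       ~                               
           ....                                   
               .... #####                         
                   .#####                         
                    #####.                        
                    ##### ....                    
      ~~~      ...            ..                  
    @@@@@@@@@@@@@@@@@@@@@@@@@@@@@@@               
    @@@@@@@@@@@@@@@@@@@@@@@@@@@@@@@               
                    ~~~~~     ...                 
                     ****~~~                      
              *******                             
          ****                                    
                                                  
                                                  


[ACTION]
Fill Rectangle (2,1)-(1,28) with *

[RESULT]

+    ..          ~                                
 ****************************                     
 ****************************                     
               .... #####                         
                   .#####                         
                    #####.                        
                    ##### ....                    
      ~~~      ...            ..                  
    @@@@@@@@@@@@@@@@@@@@@@@@@@@@@@@               
    @@@@@@@@@@@@@@@@@@@@@@@@@@@@@@@               
                    ~~~~~     ...                 
                     ****~~~                      
              *******                             
          ****                                    
                                                  
                                                  


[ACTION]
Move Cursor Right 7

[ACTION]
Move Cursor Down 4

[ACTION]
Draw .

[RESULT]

     ..          ~                                
 ****************************                     
 ****************************                     
               .... #####                         
       .           .#####                         
                    #####.                        
                    ##### ....                    
      ~~~      ...            ..                  
    @@@@@@@@@@@@@@@@@@@@@@@@@@@@@@@               
    @@@@@@@@@@@@@@@@@@@@@@@@@@@@@@@               
                    ~~~~~     ...                 
                     ****~~~                      
              *******                             
          ****                                    
                                                  
                                                  


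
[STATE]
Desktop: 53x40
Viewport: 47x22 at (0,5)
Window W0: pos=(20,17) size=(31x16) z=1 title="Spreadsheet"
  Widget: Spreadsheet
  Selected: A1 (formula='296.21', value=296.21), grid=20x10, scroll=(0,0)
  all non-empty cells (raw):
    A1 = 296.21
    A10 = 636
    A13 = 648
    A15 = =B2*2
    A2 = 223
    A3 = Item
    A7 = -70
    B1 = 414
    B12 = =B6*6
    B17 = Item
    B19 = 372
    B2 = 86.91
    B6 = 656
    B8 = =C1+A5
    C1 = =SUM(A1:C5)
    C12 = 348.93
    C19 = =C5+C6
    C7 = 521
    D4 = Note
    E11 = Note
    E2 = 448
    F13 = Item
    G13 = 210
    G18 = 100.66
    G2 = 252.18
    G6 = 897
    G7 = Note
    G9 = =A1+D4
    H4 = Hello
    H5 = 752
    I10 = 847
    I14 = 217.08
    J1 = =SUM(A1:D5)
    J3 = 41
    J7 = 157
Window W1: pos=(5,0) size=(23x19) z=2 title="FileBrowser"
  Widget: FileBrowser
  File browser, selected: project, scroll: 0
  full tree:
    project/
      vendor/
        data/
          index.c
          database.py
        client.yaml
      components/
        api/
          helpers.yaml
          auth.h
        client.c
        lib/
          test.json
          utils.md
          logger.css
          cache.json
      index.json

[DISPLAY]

     ┃    [+] components/  ┃                   
     ┃    index.json       ┃                   
     ┃                     ┃                   
     ┃                     ┃                   
     ┃                     ┃                   
     ┃                     ┃                   
     ┃                     ┃                   
     ┃                     ┃                   
     ┃                     ┃                   
     ┃                     ┃                   
     ┃                     ┃                   
     ┃                     ┃                   
     ┃                     ┃━━━━━━━━━━━━━━━━━━━
     ┗━━━━━━━━━━━━━━━━━━━━━┛sheet              
                    ┠──────────────────────────
                    ┃A1: 296.21                
                    ┃       A       B       C  
                    ┃--------------------------
                    ┃  1 [296.21]     414#CIRC!
                    ┃  2      223   86.91      
                    ┃  3 Item           0      
                    ┃  4        0       0      


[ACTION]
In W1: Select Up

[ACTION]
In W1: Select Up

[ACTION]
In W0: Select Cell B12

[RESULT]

     ┃    [+] components/  ┃                   
     ┃    index.json       ┃                   
     ┃                     ┃                   
     ┃                     ┃                   
     ┃                     ┃                   
     ┃                     ┃                   
     ┃                     ┃                   
     ┃                     ┃                   
     ┃                     ┃                   
     ┃                     ┃                   
     ┃                     ┃                   
     ┃                     ┃                   
     ┃                     ┃━━━━━━━━━━━━━━━━━━━
     ┗━━━━━━━━━━━━━━━━━━━━━┛sheet              
                    ┠──────────────────────────
                    ┃B12: =B6*6                
                    ┃       A       B       C  
                    ┃--------------------------
                    ┃  1   296.21     414#CIRC!
                    ┃  2      223   86.91      
                    ┃  3 Item           0      
                    ┃  4        0       0      


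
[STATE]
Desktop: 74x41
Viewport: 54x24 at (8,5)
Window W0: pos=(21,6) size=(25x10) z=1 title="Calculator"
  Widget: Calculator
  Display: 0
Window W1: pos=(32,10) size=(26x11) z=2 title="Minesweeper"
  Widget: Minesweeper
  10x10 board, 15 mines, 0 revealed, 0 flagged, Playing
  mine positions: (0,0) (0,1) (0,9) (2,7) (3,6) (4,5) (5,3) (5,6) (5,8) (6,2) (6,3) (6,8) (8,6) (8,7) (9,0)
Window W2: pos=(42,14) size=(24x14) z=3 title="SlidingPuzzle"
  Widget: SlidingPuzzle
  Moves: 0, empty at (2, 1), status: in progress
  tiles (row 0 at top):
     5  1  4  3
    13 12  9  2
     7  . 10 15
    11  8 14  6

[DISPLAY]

                                                      
             ┏━━━━━━━━━━━━━━━━━━━━━━━┓                
             ┃ Calculator            ┃                
             ┠───────────────────────┨                
             ┃                      0┃                
             ┃┌───┬───┬─┏━━━━━━━━━━━━━━━━━━━━━━━━┓    
             ┃│ 7 │ 8 │ ┃ Minesweeper            ┃    
             ┃├───┼───┼─┠────────────────────────┨    
             ┃│ 4 │ 5 │ ┃■■■■■■■■■■              ┃    
             ┃└───┴───┴─┃■■■■■■■■■┏━━━━━━━━━━━━━━━━━━━
             ┗━━━━━━━━━━┃■■■■■■■■■┃ SlidingPuzzle     
                        ┃■■■■■■■■■┠───────────────────
                        ┃■■■■■■■■■┃┌────┬────┬────┬───
                        ┃■■■■■■■■■┃│  5 │  1 │  4 │  3
                        ┃■■■■■■■■■┃├────┼────┼────┼───
                        ┗━━━━━━━━━┃│ 13 │ 12 │  9 │  2
                                  ┃├────┼────┼────┼───
                                  ┃│  7 │    │ 10 │ 15
                                  ┃├────┼────┼────┼───
                                  ┃│ 11 │  8 │ 14 │  6
                                  ┃└────┴────┴────┴───
                                  ┃Moves: 0           
                                  ┗━━━━━━━━━━━━━━━━━━━
                                                      


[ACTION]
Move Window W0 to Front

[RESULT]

                                                      
             ┏━━━━━━━━━━━━━━━━━━━━━━━┓                
             ┃ Calculator            ┃                
             ┠───────────────────────┨                
             ┃                      0┃                
             ┃┌───┬───┬───┬───┐      ┃━━━━━━━━━━━┓    
             ┃│ 7 │ 8 │ 9 │ ÷ │      ┃           ┃    
             ┃├───┼───┼───┼───┤      ┃───────────┨    
             ┃│ 4 │ 5 │ 6 │ × │      ┃           ┃    
             ┃└───┴───┴───┴───┘      ┃━━━━━━━━━━━━━━━━
             ┗━━━━━━━━━━━━━━━━━━━━━━━┛idingPuzzle     
                        ┃■■■■■■■■■┠───────────────────
                        ┃■■■■■■■■■┃┌────┬────┬────┬───
                        ┃■■■■■■■■■┃│  5 │  1 │  4 │  3
                        ┃■■■■■■■■■┃├────┼────┼────┼───
                        ┗━━━━━━━━━┃│ 13 │ 12 │  9 │  2
                                  ┃├────┼────┼────┼───
                                  ┃│  7 │    │ 10 │ 15
                                  ┃├────┼────┼────┼───
                                  ┃│ 11 │  8 │ 14 │  6
                                  ┃└────┴────┴────┴───
                                  ┃Moves: 0           
                                  ┗━━━━━━━━━━━━━━━━━━━
                                                      


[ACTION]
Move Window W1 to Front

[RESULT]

                                                      
             ┏━━━━━━━━━━━━━━━━━━━━━━━┓                
             ┃ Calculator            ┃                
             ┠───────────────────────┨                
             ┃                      0┃                
             ┃┌───┬───┬─┏━━━━━━━━━━━━━━━━━━━━━━━━┓    
             ┃│ 7 │ 8 │ ┃ Minesweeper            ┃    
             ┃├───┼───┼─┠────────────────────────┨    
             ┃│ 4 │ 5 │ ┃■■■■■■■■■■              ┃    
             ┃└───┴───┴─┃■■■■■■■■■■              ┃━━━━
             ┗━━━━━━━━━━┃■■■■■■■■■■              ┃    
                        ┃■■■■■■■■■■              ┃────
                        ┃■■■■■■■■■■              ┃┬───
                        ┃■■■■■■■■■■              ┃│  3
                        ┃■■■■■■■■■■              ┃┼───
                        ┗━━━━━━━━━━━━━━━━━━━━━━━━┛│  2
                                  ┃├────┼────┼────┼───
                                  ┃│  7 │    │ 10 │ 15
                                  ┃├────┼────┼────┼───
                                  ┃│ 11 │  8 │ 14 │  6
                                  ┃└────┴────┴────┴───
                                  ┃Moves: 0           
                                  ┗━━━━━━━━━━━━━━━━━━━
                                                      


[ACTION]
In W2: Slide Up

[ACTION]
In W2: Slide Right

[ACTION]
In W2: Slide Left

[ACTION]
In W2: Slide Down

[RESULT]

                                                      
             ┏━━━━━━━━━━━━━━━━━━━━━━━┓                
             ┃ Calculator            ┃                
             ┠───────────────────────┨                
             ┃                      0┃                
             ┃┌───┬───┬─┏━━━━━━━━━━━━━━━━━━━━━━━━┓    
             ┃│ 7 │ 8 │ ┃ Minesweeper            ┃    
             ┃├───┼───┼─┠────────────────────────┨    
             ┃│ 4 │ 5 │ ┃■■■■■■■■■■              ┃    
             ┃└───┴───┴─┃■■■■■■■■■■              ┃━━━━
             ┗━━━━━━━━━━┃■■■■■■■■■■              ┃    
                        ┃■■■■■■■■■■              ┃────
                        ┃■■■■■■■■■■              ┃┬───
                        ┃■■■■■■■■■■              ┃│  3
                        ┃■■■■■■■■■■              ┃┼───
                        ┗━━━━━━━━━━━━━━━━━━━━━━━━┛│  2
                                  ┃├────┼────┼────┼───
                                  ┃│  7 │    │ 10 │ 15
                                  ┃├────┼────┼────┼───
                                  ┃│ 11 │  8 │ 14 │  6
                                  ┃└────┴────┴────┴───
                                  ┃Moves: 4           
                                  ┗━━━━━━━━━━━━━━━━━━━
                                                      
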